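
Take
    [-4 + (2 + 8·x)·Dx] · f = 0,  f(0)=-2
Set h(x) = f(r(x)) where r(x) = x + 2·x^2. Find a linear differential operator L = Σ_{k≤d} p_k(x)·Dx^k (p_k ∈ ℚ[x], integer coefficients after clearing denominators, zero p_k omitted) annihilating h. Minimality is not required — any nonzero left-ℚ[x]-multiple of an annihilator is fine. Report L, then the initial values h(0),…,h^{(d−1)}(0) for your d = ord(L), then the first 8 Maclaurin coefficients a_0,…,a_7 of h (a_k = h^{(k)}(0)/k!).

L = (-2 - 8·x) + (1 + 4·x + 8·x^2)·Dx  (order 1).
h: a_k = -2, -4, -4, 8, -12, 8, 24, -112, …
ICs: h(0) = -2.

f: a_k = -2, -4, 4, -8, 20, -56, 168, -528, …
Substitute x→r, Dx→(1/r')Dx; clear ⇒ L₀.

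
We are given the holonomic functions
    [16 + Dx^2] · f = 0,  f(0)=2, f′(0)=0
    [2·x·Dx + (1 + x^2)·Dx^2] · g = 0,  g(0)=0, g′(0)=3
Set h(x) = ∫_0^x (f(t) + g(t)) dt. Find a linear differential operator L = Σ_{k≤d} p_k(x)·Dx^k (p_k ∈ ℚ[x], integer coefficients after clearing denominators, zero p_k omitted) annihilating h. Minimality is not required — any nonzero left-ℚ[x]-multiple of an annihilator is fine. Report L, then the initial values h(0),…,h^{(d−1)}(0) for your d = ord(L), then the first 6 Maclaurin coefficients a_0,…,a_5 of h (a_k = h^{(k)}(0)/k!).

L = (64·x + 704·x^3 + 256·x^5)·Dx^2 + (112 + 416·x^2 + 432·x^4 + 128·x^6)·Dx^3 + (4·x + 44·x^3 + 16·x^5)·Dx^4 + (7 + 26·x^2 + 27·x^4 + 8·x^6)·Dx^5  (order 5).
h: a_k = 0, 2, 3/2, -16/3, -1/4, 64/15, …
ICs: h(0) = 0, h′(0) = 2, h′′(0) = 3, h′′′(0) = -32, h′′′′(0) = -6.

f: a_k = 2, 0, -16, 0, 64/3, 0, …
g: a_k = 0, 3, 0, -1, 0, 3/5, …
Sum ⇒ L₀ = lclm(L_f,L_g) in ℚ(x)⟨Dx⟩.
h=∫₀ˣh₀: take L = L₀·Dx.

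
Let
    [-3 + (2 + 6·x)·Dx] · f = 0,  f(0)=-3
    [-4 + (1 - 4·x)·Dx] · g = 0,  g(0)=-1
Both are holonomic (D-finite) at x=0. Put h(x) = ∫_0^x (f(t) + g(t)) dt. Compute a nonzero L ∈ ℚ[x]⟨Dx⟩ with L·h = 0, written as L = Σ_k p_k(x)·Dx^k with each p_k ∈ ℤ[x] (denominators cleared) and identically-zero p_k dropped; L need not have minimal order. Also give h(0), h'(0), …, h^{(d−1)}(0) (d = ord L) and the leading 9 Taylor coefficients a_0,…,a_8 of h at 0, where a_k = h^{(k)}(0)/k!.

L = (228 + 432·x)·Dx + (-137 - 696·x - 1296·x^2)·Dx^2 + (10 + 62·x - 192·x^2 - 864·x^3)·Dx^3  (order 3).
h: a_k = 0, -4, -17/4, -101/24, -1105/64, -31553/640, -267247/1536, -4148377/7168, -33770945/16384, …
ICs: h(0) = 0, h′(0) = -4, h′′(0) = -17/2.

f: a_k = -3, -9/2, 27/8, -81/16, 1215/128, -5103/256, 45927/1024, -216513/2048, 8444007/32768, …
g: a_k = -1, -4, -16, -64, -256, -1024, -4096, -16384, -65536, …
Sum ⇒ L₀ = lclm(L_f,L_g) in ℚ(x)⟨Dx⟩.
∫: right-multiply L₀ by Dx.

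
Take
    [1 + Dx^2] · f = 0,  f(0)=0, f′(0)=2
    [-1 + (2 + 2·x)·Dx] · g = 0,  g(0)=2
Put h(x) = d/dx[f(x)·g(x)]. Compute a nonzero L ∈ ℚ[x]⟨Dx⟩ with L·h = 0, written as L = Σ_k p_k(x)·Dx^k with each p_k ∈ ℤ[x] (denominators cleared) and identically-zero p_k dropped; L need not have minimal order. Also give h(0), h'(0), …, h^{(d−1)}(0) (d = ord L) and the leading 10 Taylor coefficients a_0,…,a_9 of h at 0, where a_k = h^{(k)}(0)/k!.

f: a_k = 0, 2, 0, -1/3, 0, 1/60, 0, -1/2520, 0, 1/181440, …
g: a_k = 2, 1, -1/4, 1/8, -5/64, 7/128, -21/512, 33/1024, -429/16384, 715/32768, …
Sym-product of L_f,L_g gives L₀ (≤ ord 2).
Derive L from L₀ (diff closure).
L = (53 + 144·x + 136·x^2 + 64·x^3 + 16·x^4) + (-4 - 36·x - 48·x^2 - 16·x^3)·Dx + (28 + 88·x + 108·x^2 + 64·x^3 + 16·x^4)·Dx^2  (order 2).
h: a_k = 4, 4, -7/2, -1/3, -19/96, 81/160, -983/2304, 7727/20160, -185275/516096, 1568353/4644864, …
ICs: h(0) = 4, h′(0) = 4.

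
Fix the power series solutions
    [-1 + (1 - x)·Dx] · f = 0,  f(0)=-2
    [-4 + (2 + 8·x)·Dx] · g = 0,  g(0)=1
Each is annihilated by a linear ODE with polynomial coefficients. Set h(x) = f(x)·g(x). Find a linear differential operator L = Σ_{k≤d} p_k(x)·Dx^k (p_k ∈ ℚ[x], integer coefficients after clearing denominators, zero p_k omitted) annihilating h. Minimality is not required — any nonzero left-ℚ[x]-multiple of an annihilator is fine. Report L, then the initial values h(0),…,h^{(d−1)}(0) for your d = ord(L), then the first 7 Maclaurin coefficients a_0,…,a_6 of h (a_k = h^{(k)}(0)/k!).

f: a_k = -2, -2, -2, -2, -2, -2, -2, …
g: a_k = 1, 2, -2, 4, -10, 28, -84, …
Product ⇒ symmetric product L₀, ord ≤ 1.
L = (3 + 2·x) + (-1 - 3·x + 4·x^2)·Dx  (order 1).
h: a_k = -2, -6, -2, -10, 10, -46, 122, …
ICs: h(0) = -2.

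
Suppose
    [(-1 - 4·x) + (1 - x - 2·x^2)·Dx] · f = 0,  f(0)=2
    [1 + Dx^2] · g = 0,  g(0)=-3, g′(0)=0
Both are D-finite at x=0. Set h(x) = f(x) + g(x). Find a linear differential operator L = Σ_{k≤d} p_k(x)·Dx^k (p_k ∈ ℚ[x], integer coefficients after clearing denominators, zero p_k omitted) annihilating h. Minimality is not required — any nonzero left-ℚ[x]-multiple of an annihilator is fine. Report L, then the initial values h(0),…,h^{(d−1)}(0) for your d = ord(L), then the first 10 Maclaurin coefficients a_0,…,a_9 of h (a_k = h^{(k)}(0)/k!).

f: a_k = 2, 2, 6, 10, 22, 42, 86, 170, 342, 682, …
g: a_k = -3, 0, 3/2, 0, -1/8, 0, 1/240, 0, -1/13440, 0, …
f+g: L₀ = lclm(L_f,L_g), ord ≤ 1+2.
L = (31 + 146·x + 133·x^2 + 184·x^3 + 20·x^4 + 16·x^5) + (-7 - 3·x + 3·x^2 + 37·x^3 + 42·x^4 + 12·x^5 + 8·x^6)·Dx + (31 + 146·x + 133·x^2 + 184·x^3 + 20·x^4 + 16·x^5)·Dx^2 + (-7 - 3·x + 3·x^2 + 37·x^3 + 42·x^4 + 12·x^5 + 8·x^6)·Dx^3  (order 3).
h: a_k = -1, 2, 15/2, 10, 175/8, 42, 20641/240, 170, 4596479/13440, 682, …
ICs: h(0) = -1, h′(0) = 2, h′′(0) = 15.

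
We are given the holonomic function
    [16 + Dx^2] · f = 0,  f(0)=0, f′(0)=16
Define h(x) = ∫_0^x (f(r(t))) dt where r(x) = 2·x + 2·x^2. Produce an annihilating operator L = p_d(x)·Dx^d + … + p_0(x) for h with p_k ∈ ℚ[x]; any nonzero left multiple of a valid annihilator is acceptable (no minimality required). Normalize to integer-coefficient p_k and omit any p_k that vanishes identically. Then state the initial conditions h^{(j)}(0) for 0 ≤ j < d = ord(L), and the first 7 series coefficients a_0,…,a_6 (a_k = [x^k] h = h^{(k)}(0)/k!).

f: a_k = 0, 16, 0, -128/3, 0, 512/15, 0, …
Substitute x→r, Dx→(1/r')Dx; clear ⇒ L₀.
∫: right-multiply L₀ by Dx.
L = (64 + 384·x + 768·x^2 + 512·x^3)·Dx - 2·Dx^2 + (1 + 2·x)·Dx^3  (order 3).
h: a_k = 0, 0, 16, 32/3, -256/3, -1024/5, 512/45, …
ICs: h(0) = 0, h′(0) = 0, h′′(0) = 32.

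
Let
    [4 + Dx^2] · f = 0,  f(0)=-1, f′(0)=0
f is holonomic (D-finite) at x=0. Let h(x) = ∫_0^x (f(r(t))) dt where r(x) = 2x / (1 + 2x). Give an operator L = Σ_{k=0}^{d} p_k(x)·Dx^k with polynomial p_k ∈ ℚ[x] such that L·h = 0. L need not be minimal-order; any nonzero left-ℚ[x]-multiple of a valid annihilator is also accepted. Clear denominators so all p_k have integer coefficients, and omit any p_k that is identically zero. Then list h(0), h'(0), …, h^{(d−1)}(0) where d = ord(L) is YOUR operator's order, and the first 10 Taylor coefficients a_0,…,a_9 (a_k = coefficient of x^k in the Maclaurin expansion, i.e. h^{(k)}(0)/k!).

f: a_k = -1, 0, 2, 0, -2/3, 0, 4/45, 0, -2/315, 0, …
h₀=f(r): pull back L_f along r ⇒ L₀.
Integrate: L := L₀·Dx.
L = 16·Dx + (4 + 24·x + 48·x^2 + 32·x^3)·Dx^2 + (1 + 8·x + 24·x^2 + 32·x^3 + 16·x^4)·Dx^3  (order 3).
h: a_k = 0, -1, 0, 8/3, -8, 256/15, -256/9, 1408/45, 64/5, -602624/2835, …
ICs: h(0) = 0, h′(0) = -1, h′′(0) = 0.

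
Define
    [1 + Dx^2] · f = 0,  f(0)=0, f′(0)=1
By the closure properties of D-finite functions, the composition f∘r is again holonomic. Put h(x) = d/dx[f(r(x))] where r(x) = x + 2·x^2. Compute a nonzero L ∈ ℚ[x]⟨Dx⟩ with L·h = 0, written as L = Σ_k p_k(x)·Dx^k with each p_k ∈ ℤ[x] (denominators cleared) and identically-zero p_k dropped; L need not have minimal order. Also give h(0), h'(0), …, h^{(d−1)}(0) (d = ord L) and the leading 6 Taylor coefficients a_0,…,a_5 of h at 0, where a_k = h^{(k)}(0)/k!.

L = (49 + 16·x + 96·x^2 + 256·x^3 + 256·x^4) + (-12 - 48·x)·Dx + (1 + 8·x + 16·x^2)·Dx^2  (order 2).
h: a_k = 1, 4, -1/2, -4, -239/24, -15/2, …
ICs: h(0) = 1, h′(0) = 4.

f: a_k = 0, 1, 0, -1/6, 0, 1/120, …
Change of var in L_f (x↦r) gives L₀.
h=h₀': d/dx-closure on L₀ ⇒ L.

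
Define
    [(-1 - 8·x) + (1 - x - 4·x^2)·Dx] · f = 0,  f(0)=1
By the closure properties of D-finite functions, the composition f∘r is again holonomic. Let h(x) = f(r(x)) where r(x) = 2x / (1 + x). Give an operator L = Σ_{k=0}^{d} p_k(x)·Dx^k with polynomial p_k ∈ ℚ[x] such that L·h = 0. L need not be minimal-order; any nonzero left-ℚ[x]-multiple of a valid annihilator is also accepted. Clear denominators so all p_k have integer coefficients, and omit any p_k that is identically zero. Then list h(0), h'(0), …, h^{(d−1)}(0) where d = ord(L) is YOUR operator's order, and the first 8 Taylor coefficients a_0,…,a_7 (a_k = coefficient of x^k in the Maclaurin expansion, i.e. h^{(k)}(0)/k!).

L = (2 + 34·x) + (-1 - x + 17·x^2 + 17·x^3)·Dx  (order 1).
h: a_k = 1, 2, 18, 34, 306, 578, 5202, 9826, …
ICs: h(0) = 1.

f: a_k = 1, 1, 5, 9, 29, 65, 181, 441, …
L₀ from L_f via x↦r, Dx↦r'^{-1}Dx.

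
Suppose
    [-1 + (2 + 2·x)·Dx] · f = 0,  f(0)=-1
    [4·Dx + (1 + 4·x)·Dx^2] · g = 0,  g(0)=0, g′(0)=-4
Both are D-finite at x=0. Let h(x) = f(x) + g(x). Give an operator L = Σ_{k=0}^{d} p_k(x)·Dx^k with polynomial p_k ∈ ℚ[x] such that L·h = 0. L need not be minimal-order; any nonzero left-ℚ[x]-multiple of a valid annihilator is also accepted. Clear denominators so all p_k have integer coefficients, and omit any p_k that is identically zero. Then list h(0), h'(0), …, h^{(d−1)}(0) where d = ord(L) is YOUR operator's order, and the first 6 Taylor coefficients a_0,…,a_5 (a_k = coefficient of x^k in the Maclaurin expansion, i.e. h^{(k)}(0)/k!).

L = (52 + 16·x)·Dx + (125 + 232·x + 80·x^2)·Dx^2 + (14 + 78·x + 96·x^2 + 32·x^3)·Dx^3  (order 3).
h: a_k = -1, -9/2, 65/8, -1027/48, 8197/128, -262179/1280, …
ICs: h(0) = -1, h′(0) = -9/2, h′′(0) = 65/4.

f: a_k = -1, -1/2, 1/8, -1/16, 5/128, -7/256, …
g: a_k = 0, -4, 8, -64/3, 64, -1024/5, …
Weyl lclm of L_f,L_g ⇒ L₀ (ord ≤ 3).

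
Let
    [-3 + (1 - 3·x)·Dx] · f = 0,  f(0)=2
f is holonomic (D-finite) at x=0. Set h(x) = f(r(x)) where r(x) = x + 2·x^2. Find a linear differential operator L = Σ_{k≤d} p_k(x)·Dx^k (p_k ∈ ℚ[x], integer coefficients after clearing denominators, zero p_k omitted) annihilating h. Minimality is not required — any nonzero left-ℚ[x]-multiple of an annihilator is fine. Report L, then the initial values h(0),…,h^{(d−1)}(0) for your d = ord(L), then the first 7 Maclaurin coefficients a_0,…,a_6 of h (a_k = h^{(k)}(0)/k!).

L = (3 + 12·x) + (-1 + 3·x + 6·x^2)·Dx  (order 1).
h: a_k = 2, 6, 30, 126, 558, 2430, 10638, …
ICs: h(0) = 2.

f: a_k = 2, 6, 18, 54, 162, 486, 1458, …
h₀=f(r): pull back L_f along r ⇒ L₀.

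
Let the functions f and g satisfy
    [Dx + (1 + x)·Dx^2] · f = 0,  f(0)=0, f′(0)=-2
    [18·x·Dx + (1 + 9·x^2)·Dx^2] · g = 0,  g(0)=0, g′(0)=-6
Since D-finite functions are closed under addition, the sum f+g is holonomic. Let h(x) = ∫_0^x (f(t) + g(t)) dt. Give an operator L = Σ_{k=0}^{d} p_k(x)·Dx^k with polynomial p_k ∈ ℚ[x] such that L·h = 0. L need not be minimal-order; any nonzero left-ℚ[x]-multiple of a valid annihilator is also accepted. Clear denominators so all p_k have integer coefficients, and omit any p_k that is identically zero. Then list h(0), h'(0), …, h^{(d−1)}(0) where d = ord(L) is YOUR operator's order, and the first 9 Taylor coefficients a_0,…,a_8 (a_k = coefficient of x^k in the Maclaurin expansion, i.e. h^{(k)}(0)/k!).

f: a_k = 0, -2, 1, -2/3, 1/2, -2/5, 1/3, -2/7, 1/4, …
g: a_k = 0, -6, 0, 18, 0, -486/5, 0, 4374/7, 0, …
Sum ⇒ L₀ = lclm(L_f,L_g) in ℚ(x)⟨Dx⟩.
h=∫₀ˣh₀: take L = L₀·Dx.
L = (-18 - 54·x + 486·x^2 + 162·x^3)·Dx^2 + (-20 - 36·x + 432·x^2 + 972·x^3 + 324·x^4)·Dx^3 + (-1 + 17·x + 18·x^2 + 162·x^3 + 243·x^4 + 81·x^5)·Dx^4  (order 4).
h: a_k = 0, 0, -4, 1/3, 13/3, 1/10, -244/15, 1/21, 1093/14, …
ICs: h(0) = 0, h′(0) = 0, h′′(0) = -8, h′′′(0) = 2.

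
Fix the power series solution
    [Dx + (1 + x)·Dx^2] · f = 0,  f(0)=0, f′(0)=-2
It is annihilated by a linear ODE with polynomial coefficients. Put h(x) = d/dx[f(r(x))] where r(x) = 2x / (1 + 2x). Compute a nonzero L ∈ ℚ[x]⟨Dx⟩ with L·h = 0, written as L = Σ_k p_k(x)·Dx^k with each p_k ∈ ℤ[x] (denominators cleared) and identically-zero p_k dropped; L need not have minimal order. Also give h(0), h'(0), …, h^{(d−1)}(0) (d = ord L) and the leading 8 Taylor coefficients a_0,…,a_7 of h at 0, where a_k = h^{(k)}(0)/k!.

f: a_k = 0, -2, 1, -2/3, 1/2, -2/5, 1/3, -2/7, …
Substitute x→r, Dx→(1/r')Dx; clear ⇒ L₀.
h=h₀': d/dx-closure on L₀ ⇒ L.
L = (6 + 16·x) + (1 + 6·x + 8·x^2)·Dx  (order 1).
h: a_k = -4, 24, -112, 480, -1984, 8064, -32512, 130560, …
ICs: h(0) = -4.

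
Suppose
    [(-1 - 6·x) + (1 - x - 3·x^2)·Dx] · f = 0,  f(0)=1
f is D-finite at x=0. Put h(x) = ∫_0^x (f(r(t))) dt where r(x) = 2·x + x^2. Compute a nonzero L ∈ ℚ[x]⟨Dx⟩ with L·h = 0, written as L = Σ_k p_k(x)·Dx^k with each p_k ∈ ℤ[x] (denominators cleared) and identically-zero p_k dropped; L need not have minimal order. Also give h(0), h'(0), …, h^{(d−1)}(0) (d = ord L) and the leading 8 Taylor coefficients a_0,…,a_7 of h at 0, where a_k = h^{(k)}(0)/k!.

L = (2 + 26·x + 36·x^2 + 12·x^3)·Dx + (-1 + 2·x + 13·x^2 + 12·x^3 + 3·x^4)·Dx^2  (order 2).
h: a_k = 0, 1, 1, 17/3, 18, 392/5, 965/3, 9871/7, …
ICs: h(0) = 0, h′(0) = 1.

f: a_k = 1, 1, 4, 7, 19, 40, 97, 217, …
L₀ from L_f via x↦r, Dx↦r'^{-1}Dx.
h=∫₀ˣh₀: take L = L₀·Dx.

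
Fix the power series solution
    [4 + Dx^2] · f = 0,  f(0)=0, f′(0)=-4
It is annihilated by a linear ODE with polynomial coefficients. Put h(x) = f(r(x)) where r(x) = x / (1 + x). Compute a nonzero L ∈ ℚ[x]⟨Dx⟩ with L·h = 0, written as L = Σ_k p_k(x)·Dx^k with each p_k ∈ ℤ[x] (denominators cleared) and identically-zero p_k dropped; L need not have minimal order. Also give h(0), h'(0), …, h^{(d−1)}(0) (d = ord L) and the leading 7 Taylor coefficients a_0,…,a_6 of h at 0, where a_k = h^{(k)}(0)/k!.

L = 4 + (2 + 6·x + 6·x^2 + 2·x^3)·Dx + (1 + 4·x + 6·x^2 + 4·x^3 + x^4)·Dx^2  (order 2).
h: a_k = 0, -4, 4, -4/3, -4, 172/15, -20, …
ICs: h(0) = 0, h′(0) = -4.

f: a_k = 0, -4, 0, 8/3, 0, -8/15, 0, …
f∘r: x↦r, Dx↦Dx/r' in L_f ⇒ L₀.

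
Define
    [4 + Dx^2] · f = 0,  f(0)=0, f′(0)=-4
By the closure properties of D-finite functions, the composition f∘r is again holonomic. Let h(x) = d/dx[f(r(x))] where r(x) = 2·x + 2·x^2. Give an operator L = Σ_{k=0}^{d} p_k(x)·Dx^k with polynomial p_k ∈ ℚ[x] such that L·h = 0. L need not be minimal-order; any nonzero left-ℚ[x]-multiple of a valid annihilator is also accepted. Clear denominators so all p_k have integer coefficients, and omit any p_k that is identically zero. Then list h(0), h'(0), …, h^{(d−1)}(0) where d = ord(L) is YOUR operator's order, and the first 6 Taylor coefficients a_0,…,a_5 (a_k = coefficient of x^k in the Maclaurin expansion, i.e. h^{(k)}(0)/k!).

L = (28 + 128·x + 384·x^2 + 512·x^3 + 256·x^4) + (-6 - 12·x)·Dx + (1 + 4·x + 4·x^2)·Dx^2  (order 2).
h: a_k = -8, -16, 64, 256, 704/3, -384, …
ICs: h(0) = -8, h′(0) = -16.

f: a_k = 0, -4, 0, 8/3, 0, -8/15, …
Change of var in L_f (x↦r) gives L₀.
h=h₀': d/dx-closure on L₀ ⇒ L.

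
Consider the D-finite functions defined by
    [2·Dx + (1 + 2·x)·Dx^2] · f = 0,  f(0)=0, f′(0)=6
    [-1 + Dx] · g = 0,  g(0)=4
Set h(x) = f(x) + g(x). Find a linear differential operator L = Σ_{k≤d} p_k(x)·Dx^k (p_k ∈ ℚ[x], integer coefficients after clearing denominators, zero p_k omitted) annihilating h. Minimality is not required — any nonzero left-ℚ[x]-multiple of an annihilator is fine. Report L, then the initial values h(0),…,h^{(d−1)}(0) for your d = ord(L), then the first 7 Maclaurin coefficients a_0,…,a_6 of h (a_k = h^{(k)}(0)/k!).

L = (-10 - 4·x)·Dx + (7 - 4·x - 4·x^2)·Dx^2 + (3 + 8·x + 4·x^2)·Dx^3  (order 3).
h: a_k = 4, 10, -4, 26/3, -71/6, 577/30, -5759/180, …
ICs: h(0) = 4, h′(0) = 10, h′′(0) = -8.

f: a_k = 0, 6, -6, 8, -12, 96/5, -32, …
g: a_k = 4, 4, 2, 2/3, 1/6, 1/30, 1/180, …
Sum ⇒ L₀ = lclm(L_f,L_g) in ℚ(x)⟨Dx⟩.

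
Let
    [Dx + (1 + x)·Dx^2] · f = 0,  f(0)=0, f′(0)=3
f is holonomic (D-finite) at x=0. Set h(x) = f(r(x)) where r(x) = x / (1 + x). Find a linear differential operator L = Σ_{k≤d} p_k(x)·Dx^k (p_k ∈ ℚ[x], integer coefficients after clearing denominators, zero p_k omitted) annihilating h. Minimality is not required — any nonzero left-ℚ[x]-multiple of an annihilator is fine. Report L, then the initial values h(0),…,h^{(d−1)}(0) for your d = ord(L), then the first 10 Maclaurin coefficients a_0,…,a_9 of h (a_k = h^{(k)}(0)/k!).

L = (3 + 4·x)·Dx + (1 + 3·x + 2·x^2)·Dx^2  (order 2).
h: a_k = 0, 3, -9/2, 7, -45/4, 93/5, -63/2, 381/7, -765/8, 511/3, …
ICs: h(0) = 0, h′(0) = 3.

f: a_k = 0, 3, -3/2, 1, -3/4, 3/5, -1/2, 3/7, -3/8, 1/3, …
Change of var in L_f (x↦r) gives L₀.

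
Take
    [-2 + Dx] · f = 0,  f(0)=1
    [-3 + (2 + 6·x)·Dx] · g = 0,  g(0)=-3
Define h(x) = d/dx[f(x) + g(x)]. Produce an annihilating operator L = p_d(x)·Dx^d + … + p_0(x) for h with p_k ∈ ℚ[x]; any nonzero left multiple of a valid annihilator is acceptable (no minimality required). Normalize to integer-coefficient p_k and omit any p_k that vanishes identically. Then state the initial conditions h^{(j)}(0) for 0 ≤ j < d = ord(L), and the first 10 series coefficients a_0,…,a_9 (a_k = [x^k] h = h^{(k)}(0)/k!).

f: a_k = 1, 2, 2, 4/3, 2/3, 4/15, 4/45, 8/315, 2/315, 4/2835, …
g: a_k = -3, -9/2, 27/8, -81/16, 1215/128, -5103/256, 45927/1024, -216513/2048, 8444007/32768, -42220035/65536, …
Weyl lclm of L_f,L_g ⇒ L₀ (ord ≤ 2).
Differentiate: ansatz ord ≤ ord L₀ ⇒ L.
L = (-78 - 72·x) + (11 - 96·x - 144·x^2)·Dx + (14 + 66·x + 72·x^2)·Dx^2  (order 2).
h: a_k = -5/2, 43/4, -179/16, 3901/96, -75521/768, 2070811/7680, -68185211/92160, 2659927741/1290240, -119693537081/20643840, 6104384809051/371589120, …
ICs: h(0) = -5/2, h′(0) = 43/4.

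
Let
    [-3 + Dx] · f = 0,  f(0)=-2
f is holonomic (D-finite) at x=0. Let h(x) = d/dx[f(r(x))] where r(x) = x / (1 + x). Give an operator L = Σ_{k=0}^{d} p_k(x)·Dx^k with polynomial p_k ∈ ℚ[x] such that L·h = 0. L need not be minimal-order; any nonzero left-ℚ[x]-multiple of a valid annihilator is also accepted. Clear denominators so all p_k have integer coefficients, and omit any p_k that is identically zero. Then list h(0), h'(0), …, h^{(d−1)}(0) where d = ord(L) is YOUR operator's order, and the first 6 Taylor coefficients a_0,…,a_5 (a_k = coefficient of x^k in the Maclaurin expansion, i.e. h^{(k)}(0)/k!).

f: a_k = -2, -6, -9, -9, -27/4, -81/20, …
Change of var in L_f (x↦r) gives L₀.
Differentiate: ansatz ord ≤ ord L₀ ⇒ L.
L = (1 - 2·x) + (-1 - 2·x - x^2)·Dx  (order 1).
h: a_k = -6, -6, 9, -3, -21/4, 207/20, …
ICs: h(0) = -6.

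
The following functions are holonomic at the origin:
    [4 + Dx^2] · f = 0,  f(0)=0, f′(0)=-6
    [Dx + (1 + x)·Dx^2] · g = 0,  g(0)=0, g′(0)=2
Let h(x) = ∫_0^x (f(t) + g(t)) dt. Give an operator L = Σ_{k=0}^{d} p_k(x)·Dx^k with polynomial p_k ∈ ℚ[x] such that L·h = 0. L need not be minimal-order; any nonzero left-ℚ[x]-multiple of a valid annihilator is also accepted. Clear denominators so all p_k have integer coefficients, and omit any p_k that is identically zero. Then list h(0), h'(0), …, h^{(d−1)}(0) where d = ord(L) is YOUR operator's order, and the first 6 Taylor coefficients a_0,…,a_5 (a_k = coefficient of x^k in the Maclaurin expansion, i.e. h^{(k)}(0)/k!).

L = (20 + 16·x + 8·x^2)·Dx^2 + (12 + 28·x + 24·x^2 + 8·x^3)·Dx^3 + (5 + 4·x + 2·x^2)·Dx^4 + (3 + 7·x + 6·x^2 + 2·x^3)·Dx^5  (order 5).
h: a_k = 0, 0, -2, -1/3, 7/6, -1/10, …
ICs: h(0) = 0, h′(0) = 0, h′′(0) = -4, h′′′(0) = -2, h′′′′(0) = 28.

f: a_k = 0, -6, 0, 4, 0, -4/5, …
g: a_k = 0, 2, -1, 2/3, -1/2, 2/5, …
Weyl lclm of L_f,L_g ⇒ L₀ (ord ≤ 4).
∫: right-multiply L₀ by Dx.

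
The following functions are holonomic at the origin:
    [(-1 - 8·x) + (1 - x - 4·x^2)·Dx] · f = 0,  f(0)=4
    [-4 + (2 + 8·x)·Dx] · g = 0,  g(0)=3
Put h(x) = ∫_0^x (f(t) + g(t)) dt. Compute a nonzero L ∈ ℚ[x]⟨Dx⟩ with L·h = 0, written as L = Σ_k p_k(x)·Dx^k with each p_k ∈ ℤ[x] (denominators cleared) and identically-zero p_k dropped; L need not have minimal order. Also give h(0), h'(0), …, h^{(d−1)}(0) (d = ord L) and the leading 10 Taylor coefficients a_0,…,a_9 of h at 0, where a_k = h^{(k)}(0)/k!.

L = (-24 - 156·x - 336·x^2 - 640·x^3)·Dx + (14 + 96·x + 420·x^2 + 1184·x^3 + 1600·x^4)·Dx^2 + (1 - 11·x - 90·x^2 - 24·x^3 + 544·x^4 + 640·x^5)·Dx^3  (order 3).
h: a_k = 0, 7, 5, 14/3, 12, 86/5, 172/3, 472/7, 639/2, 2086/9, …
ICs: h(0) = 0, h′(0) = 7, h′′(0) = 10.

f: a_k = 4, 4, 20, 36, 116, 260, 724, 1764, 4660, 11716, …
g: a_k = 3, 6, -6, 12, -30, 84, -252, 792, -2574, 8580, …
f+g: L₀ = lclm(L_f,L_g), ord ≤ 1+1.
h=∫h₀ ⇒ L = L₀·Dx.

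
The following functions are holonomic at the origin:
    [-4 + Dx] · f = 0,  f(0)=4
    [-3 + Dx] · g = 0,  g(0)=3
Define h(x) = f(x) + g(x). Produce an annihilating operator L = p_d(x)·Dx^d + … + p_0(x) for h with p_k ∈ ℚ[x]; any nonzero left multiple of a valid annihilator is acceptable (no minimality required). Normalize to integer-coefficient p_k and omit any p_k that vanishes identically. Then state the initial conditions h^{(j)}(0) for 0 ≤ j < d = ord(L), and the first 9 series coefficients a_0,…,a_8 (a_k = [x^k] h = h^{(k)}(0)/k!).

L = 12 - 7·Dx + Dx^2  (order 2).
h: a_k = 7, 25, 91/2, 337/6, 1267/24, 965/24, 18571/720, 72097/5040, 40261/5760, …
ICs: h(0) = 7, h′(0) = 25.

f: a_k = 4, 16, 32, 128/3, 128/3, 512/15, 1024/45, 4096/315, 2048/315, …
g: a_k = 3, 9, 27/2, 27/2, 81/8, 243/40, 243/80, 729/560, 2187/4480, …
L₀ := lclm(L_f,L_g); ord L₀ ≤ 1+1.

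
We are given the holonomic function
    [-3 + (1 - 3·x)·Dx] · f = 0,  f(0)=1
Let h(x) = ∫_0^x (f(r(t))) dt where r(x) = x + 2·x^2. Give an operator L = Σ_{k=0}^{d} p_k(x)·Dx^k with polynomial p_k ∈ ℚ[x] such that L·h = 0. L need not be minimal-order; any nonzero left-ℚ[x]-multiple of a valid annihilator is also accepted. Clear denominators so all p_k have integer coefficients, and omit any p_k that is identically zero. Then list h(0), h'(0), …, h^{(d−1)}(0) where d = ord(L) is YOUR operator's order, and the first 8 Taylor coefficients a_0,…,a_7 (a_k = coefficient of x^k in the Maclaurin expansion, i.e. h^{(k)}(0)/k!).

L = (3 + 12·x)·Dx + (-1 + 3·x + 6·x^2)·Dx^2  (order 2).
h: a_k = 0, 1, 3/2, 5, 63/4, 279/5, 405/2, 5319/7, …
ICs: h(0) = 0, h′(0) = 1.

f: a_k = 1, 3, 9, 27, 81, 243, 729, 2187, …
Substitute x→r, Dx→(1/r')Dx; clear ⇒ L₀.
∫: right-multiply L₀ by Dx.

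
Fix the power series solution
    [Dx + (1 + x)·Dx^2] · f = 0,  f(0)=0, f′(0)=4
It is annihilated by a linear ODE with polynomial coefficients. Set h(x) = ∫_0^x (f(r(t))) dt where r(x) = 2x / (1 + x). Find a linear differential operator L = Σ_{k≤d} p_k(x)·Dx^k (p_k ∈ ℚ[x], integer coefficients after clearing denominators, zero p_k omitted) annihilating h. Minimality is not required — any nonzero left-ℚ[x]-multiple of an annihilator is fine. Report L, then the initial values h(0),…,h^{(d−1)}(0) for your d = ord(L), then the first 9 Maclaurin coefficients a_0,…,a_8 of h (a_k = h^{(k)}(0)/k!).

f: a_k = 0, 4, -2, 4/3, -1, 4/5, -2/3, 4/7, -1/2, …
f∘r: x↦r, Dx↦Dx/r' in L_f ⇒ L₀.
Integrate: L := L₀·Dx.
L = (4 + 6·x)·Dx^2 + (1 + 4·x + 3·x^2)·Dx^3  (order 3).
h: a_k = 0, 0, 4, -16/3, 26/3, -16, 484/15, -208/3, 1093/7, …
ICs: h(0) = 0, h′(0) = 0, h′′(0) = 8.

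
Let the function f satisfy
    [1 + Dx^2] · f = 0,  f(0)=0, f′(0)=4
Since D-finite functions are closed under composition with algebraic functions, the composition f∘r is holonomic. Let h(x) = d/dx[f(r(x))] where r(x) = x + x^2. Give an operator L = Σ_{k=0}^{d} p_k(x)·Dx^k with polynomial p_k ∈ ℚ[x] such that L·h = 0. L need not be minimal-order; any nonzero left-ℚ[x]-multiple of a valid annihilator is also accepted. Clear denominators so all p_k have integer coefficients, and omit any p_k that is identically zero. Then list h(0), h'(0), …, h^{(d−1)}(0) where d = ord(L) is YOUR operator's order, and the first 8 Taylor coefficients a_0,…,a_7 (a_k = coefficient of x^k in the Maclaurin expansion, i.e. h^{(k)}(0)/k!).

f: a_k = 0, 4, 0, -2/3, 0, 1/30, 0, -1/1260, …
f∘r: x↦r, Dx↦Dx/r' in L_f ⇒ L₀.
h=h₀': d/dx-closure on L₀ ⇒ L.
L = (13 + 8·x + 24·x^2 + 32·x^3 + 16·x^4) + (-6 - 12·x)·Dx + (1 + 4·x + 4·x^2)·Dx^2  (order 2).
h: a_k = 4, 8, -2, -8, -59/6, -3, 419/180, 118/45, …
ICs: h(0) = 4, h′(0) = 8.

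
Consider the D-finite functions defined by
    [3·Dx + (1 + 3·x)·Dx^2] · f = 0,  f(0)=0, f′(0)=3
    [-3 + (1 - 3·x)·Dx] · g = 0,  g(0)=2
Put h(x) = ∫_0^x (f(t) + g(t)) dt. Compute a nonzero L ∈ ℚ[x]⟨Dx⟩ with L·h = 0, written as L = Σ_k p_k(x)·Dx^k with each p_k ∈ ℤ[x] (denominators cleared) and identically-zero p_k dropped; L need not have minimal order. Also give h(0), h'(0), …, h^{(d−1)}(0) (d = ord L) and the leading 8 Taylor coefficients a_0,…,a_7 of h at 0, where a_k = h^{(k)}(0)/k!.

f: a_k = 0, 3, -9/2, 9, -81/4, 243/5, -243/2, 2187/7, …
g: a_k = 2, 6, 18, 54, 162, 486, 1458, 4374, …
Sum ⇒ L₀ = lclm(L_f,L_g) in ℚ(x)⟨Dx⟩.
Integrate: L := L₀·Dx.
L = (-30 - 18·x)·Dx^2 + (-4 - 48·x - 36·x^2)·Dx^3 + (1 + x - 9·x^2 - 9·x^3)·Dx^4  (order 4).
h: a_k = 0, 2, 9/2, 9/2, 63/4, 567/20, 891/10, 2673/14, …
ICs: h(0) = 0, h′(0) = 2, h′′(0) = 9, h′′′(0) = 27.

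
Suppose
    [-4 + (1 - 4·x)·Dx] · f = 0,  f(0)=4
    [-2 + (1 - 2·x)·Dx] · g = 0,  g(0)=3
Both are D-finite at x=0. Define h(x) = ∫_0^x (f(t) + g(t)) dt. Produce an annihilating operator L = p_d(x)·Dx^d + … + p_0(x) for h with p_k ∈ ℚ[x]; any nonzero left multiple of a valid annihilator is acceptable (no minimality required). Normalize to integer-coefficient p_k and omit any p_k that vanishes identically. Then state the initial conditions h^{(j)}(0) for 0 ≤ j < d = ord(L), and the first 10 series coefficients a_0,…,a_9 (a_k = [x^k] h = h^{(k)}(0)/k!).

L = -16·Dx + (12 - 32·x)·Dx^2 + (-1 + 6·x - 8·x^2)·Dx^3  (order 3).
h: a_k = 0, 7, 11, 76/3, 70, 1072/5, 2096/3, 2368, 8240, 262912/9, …
ICs: h(0) = 0, h′(0) = 7, h′′(0) = 22.

f: a_k = 4, 16, 64, 256, 1024, 4096, 16384, 65536, 262144, 1048576, …
g: a_k = 3, 6, 12, 24, 48, 96, 192, 384, 768, 1536, …
Sum ⇒ L₀ = lclm(L_f,L_g) in ℚ(x)⟨Dx⟩.
h=∫₀ˣh₀: take L = L₀·Dx.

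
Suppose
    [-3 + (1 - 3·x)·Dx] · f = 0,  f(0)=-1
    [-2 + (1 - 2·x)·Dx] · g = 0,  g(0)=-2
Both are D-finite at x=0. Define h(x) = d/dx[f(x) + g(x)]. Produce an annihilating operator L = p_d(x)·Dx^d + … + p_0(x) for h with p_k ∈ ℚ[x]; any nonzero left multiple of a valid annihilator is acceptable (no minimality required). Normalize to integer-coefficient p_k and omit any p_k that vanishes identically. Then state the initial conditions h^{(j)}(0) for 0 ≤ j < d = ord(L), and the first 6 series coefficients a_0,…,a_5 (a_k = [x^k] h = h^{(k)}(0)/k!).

L = 36 + (-15 + 36·x)·Dx + (1 - 5·x + 6·x^2)·Dx^2  (order 2).
h: a_k = -7, -34, -129, -452, -1535, -5142, …
ICs: h(0) = -7, h′(0) = -34.

f: a_k = -1, -3, -9, -27, -81, -243, …
g: a_k = -2, -4, -8, -16, -32, -64, …
f+g: L₀ = lclm(L_f,L_g), ord ≤ 1+1.
Differentiate: ansatz ord ≤ ord L₀ ⇒ L.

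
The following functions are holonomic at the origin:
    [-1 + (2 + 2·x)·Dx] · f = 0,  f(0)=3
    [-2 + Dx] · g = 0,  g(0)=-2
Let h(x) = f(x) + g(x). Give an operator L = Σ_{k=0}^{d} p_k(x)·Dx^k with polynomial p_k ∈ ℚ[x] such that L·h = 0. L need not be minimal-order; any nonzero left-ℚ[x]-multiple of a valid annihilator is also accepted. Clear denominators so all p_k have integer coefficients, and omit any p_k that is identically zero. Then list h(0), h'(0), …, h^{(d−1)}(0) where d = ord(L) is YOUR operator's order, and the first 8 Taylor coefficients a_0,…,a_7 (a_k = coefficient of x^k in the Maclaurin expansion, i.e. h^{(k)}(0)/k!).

L = (10 + 8·x) + (-17 - 32·x - 16·x^2)·Dx + (6 + 14·x + 8·x^2)·Dx^2  (order 2).
h: a_k = 1, -5/2, -35/8, -119/48, -557/384, -1733/3840, -11027/46080, -1583/645120, …
ICs: h(0) = 1, h′(0) = -5/2.

f: a_k = 3, 3/2, -3/8, 3/16, -15/128, 21/256, -63/1024, 99/2048, …
g: a_k = -2, -4, -4, -8/3, -4/3, -8/15, -8/45, -16/315, …
L₀ := lclm(L_f,L_g); ord L₀ ≤ 1+1.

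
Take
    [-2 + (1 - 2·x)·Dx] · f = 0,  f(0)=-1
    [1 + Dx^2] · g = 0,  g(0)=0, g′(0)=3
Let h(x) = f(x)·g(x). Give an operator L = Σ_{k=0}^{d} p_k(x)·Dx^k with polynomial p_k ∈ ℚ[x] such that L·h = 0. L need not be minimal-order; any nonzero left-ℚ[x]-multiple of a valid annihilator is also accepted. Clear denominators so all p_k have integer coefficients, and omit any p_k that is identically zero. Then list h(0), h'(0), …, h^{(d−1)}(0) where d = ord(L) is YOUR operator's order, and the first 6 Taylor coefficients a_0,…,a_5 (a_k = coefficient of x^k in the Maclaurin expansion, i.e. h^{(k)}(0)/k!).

L = (-1 + 2·x) + 4·Dx + (-1 + 2·x)·Dx^2  (order 2).
h: a_k = 0, -3, -6, -23/2, -23, -1841/40, …
ICs: h(0) = 0, h′(0) = -3.

f: a_k = -1, -2, -4, -8, -16, -32, …
g: a_k = 0, 3, 0, -1/2, 0, 1/40, …
h₀=f·g: eliminate ⇒ L₀, order ≤ 1·2.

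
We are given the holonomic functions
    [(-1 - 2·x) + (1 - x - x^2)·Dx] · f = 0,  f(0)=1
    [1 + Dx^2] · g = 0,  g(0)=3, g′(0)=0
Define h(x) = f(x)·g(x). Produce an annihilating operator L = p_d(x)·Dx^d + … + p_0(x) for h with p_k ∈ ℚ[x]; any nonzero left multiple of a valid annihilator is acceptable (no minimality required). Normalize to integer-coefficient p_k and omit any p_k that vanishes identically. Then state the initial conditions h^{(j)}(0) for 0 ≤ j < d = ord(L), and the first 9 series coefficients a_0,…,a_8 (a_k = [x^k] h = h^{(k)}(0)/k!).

L = (1 + x + x^2) + (2 + 4·x)·Dx + (-1 + x + x^2)·Dx^2  (order 2).
h: a_k = 3, 3, 9/2, 15/2, 97/8, 157/8, 7619/240, 12329/240, 372363/4480, …
ICs: h(0) = 3, h′(0) = 3.

f: a_k = 1, 1, 2, 3, 5, 8, 13, 21, 34, …
g: a_k = 3, 0, -3/2, 0, 1/8, 0, -1/240, 0, 1/13440, …
Product ⇒ symmetric product L₀, ord ≤ 2.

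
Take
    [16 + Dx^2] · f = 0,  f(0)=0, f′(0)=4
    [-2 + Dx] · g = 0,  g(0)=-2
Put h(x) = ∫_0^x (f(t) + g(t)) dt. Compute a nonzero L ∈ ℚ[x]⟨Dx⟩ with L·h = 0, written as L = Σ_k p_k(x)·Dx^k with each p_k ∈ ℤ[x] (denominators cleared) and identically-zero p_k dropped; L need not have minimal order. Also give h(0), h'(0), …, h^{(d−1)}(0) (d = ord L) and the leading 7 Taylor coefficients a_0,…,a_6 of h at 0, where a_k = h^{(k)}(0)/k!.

L = -32·Dx + 16·Dx^2 - 2·Dx^3 + Dx^4  (order 4).
h: a_k = 0, -2, 0, -4/3, -10/3, -4/15, 4/3, …
ICs: h(0) = 0, h′(0) = -2, h′′(0) = 0, h′′′(0) = -8.

f: a_k = 0, 4, 0, -32/3, 0, 128/15, 0, …
g: a_k = -2, -4, -4, -8/3, -4/3, -8/15, -8/45, …
L₀ := lclm(L_f,L_g); ord L₀ ≤ 2+1.
h=∫h₀ ⇒ L = L₀·Dx.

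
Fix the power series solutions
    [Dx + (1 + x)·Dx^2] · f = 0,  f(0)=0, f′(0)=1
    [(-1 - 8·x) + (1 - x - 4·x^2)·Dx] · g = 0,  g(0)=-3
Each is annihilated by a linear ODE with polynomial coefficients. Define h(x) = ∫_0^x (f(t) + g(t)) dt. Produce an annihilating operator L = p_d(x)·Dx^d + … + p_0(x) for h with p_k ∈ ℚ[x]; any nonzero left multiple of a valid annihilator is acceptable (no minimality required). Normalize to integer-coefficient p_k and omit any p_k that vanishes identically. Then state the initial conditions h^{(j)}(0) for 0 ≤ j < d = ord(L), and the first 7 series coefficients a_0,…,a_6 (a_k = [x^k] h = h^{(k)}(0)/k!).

f: a_k = 0, 1, -1/2, 1/3, -1/4, 1/5, -1/6, …
g: a_k = -3, -3, -15, -27, -87, -195, -543, …
f+g: L₀ = lclm(L_f,L_g), ord ≤ 2+1.
Integrate: L := L₀·Dx.
L = (-74 - 562·x - 1120·x^2 - 1728·x^3 - 768·x^4)·Dx^2 + (-52 - 576·x - 1636·x^2 - 3264·x^3 - 3488·x^4 - 1280·x^5)·Dx^3 + (11 + 41·x + 53·x^2 - 185·x^3 - 704·x^4 - 752·x^5 - 256·x^6)·Dx^4  (order 4).
h: a_k = 0, -3, -1, -31/6, -20/3, -349/20, -487/15, …
ICs: h(0) = 0, h′(0) = -3, h′′(0) = -2, h′′′(0) = -31.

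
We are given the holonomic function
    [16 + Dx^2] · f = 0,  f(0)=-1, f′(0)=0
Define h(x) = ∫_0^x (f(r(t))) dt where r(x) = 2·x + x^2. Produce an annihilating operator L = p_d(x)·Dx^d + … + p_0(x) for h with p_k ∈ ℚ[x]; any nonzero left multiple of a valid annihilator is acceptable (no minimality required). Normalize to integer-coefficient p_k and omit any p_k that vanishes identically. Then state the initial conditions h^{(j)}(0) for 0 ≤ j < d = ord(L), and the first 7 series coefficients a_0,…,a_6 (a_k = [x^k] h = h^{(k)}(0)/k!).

f: a_k = -1, 0, 8, 0, -32/3, 0, 256/45, …
Change of var in L_f (x↦r) gives L₀.
∫: right-multiply L₀ by Dx.
L = (64 + 192·x + 192·x^2 + 64·x^3)·Dx - Dx^2 + (1 + x)·Dx^3  (order 3).
h: a_k = 0, -1, 0, 32/3, 8, -488/15, -512/9, …
ICs: h(0) = 0, h′(0) = -1, h′′(0) = 0.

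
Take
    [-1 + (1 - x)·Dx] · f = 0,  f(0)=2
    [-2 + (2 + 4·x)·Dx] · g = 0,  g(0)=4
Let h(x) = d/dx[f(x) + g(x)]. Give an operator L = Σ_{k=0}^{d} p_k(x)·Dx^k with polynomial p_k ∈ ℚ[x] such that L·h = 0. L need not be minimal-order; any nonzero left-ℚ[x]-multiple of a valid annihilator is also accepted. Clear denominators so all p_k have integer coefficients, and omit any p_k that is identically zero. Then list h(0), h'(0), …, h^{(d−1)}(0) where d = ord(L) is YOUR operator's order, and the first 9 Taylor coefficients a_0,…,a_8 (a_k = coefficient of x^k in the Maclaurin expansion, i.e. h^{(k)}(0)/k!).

f: a_k = 2, 2, 2, 2, 2, 2, 2, 2, 2, …
g: a_k = 4, 4, -2, 2, -5/2, 7/2, -21/4, 33/4, -429/32, …
Sum ⇒ L₀ = lclm(L_f,L_g) in ℚ(x)⟨Dx⟩.
Differentiate: ansatz ord ≤ ord L₀ ⇒ L.
L = (-4 - 2·x) + (-1 - 10·x - 7·x^2)·Dx + (1 + 2·x - x^2 - 2·x^3)·Dx^2  (order 2).
h: a_k = 6, 0, 12, -2, 55/2, -39/2, 287/4, -365/4, 7011/32, …
ICs: h(0) = 6, h′(0) = 0.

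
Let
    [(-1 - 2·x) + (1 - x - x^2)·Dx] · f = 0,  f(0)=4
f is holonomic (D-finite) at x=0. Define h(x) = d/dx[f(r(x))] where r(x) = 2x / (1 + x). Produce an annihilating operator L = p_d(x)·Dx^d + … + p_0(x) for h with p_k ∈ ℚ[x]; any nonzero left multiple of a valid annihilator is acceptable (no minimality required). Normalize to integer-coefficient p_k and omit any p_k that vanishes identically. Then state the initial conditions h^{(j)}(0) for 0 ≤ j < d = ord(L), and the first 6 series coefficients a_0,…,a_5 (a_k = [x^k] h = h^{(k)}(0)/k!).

L = (6 + 30·x + 90·x^2 + 50·x^3) + (-1 - 6·x + 30·x^3 + 25·x^4)·Dx  (order 1).
h: a_k = 8, 48, 120, 480, 1000, 3600, …
ICs: h(0) = 8.

f: a_k = 4, 4, 8, 12, 20, 32, …
Change of var in L_f (x↦r) gives L₀.
Differentiate: ansatz ord ≤ ord L₀ ⇒ L.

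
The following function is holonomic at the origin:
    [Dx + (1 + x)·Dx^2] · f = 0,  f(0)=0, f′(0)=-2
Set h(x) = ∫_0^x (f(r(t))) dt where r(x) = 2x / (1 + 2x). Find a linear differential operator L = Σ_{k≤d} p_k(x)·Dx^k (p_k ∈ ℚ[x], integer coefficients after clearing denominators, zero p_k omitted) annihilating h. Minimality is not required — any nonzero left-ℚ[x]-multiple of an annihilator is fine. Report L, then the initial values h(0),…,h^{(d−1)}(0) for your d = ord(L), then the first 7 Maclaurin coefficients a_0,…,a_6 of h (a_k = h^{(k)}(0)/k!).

f: a_k = 0, -2, 1, -2/3, 1/2, -2/5, 1/3, …
f∘r: x↦r, Dx↦Dx/r' in L_f ⇒ L₀.
∫: right-multiply L₀ by Dx.
L = (6 + 16·x)·Dx^2 + (1 + 6·x + 8·x^2)·Dx^3  (order 3).
h: a_k = 0, 0, -2, 4, -28/3, 24, -992/15, …
ICs: h(0) = 0, h′(0) = 0, h′′(0) = -4.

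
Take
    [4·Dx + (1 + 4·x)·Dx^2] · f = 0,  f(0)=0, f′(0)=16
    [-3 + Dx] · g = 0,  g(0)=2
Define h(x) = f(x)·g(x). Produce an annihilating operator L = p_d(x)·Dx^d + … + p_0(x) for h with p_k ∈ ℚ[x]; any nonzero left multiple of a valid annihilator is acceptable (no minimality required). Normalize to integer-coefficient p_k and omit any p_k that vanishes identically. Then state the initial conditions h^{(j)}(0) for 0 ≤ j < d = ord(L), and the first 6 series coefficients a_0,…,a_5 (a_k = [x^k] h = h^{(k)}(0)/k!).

L = (-3 + 36·x) + (-2 - 24·x)·Dx + (1 + 4·x)·Dx^2  (order 2).
h: a_k = 0, 32, 32, 368/3, -144, 3452/5, …
ICs: h(0) = 0, h′(0) = 32.

f: a_k = 0, 16, -32, 256/3, -256, 4096/5, …
g: a_k = 2, 6, 9, 9, 27/4, 81/20, …
Product ⇒ symmetric product L₀, ord ≤ 2.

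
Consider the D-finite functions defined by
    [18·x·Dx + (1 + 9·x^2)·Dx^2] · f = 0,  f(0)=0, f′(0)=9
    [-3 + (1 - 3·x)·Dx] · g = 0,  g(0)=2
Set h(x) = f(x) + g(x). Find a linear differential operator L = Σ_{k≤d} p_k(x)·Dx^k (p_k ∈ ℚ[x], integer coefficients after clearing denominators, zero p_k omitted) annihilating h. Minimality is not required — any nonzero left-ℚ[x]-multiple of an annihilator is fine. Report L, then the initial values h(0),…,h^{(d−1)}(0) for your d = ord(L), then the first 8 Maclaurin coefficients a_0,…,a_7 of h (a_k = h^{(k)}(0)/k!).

L = (18 - 216·x - 486·x^2)·Dx + (-12 + 18·x - 108·x^2 - 486·x^3)·Dx^2 + (1 - 81·x^4)·Dx^3  (order 3).
h: a_k = 2, 15, 18, 27, 162, 3159/5, 1458, 24057/7, …
ICs: h(0) = 2, h′(0) = 15, h′′(0) = 36.

f: a_k = 0, 9, 0, -27, 0, 729/5, 0, -6561/7, …
g: a_k = 2, 6, 18, 54, 162, 486, 1458, 4374, …
Sum ⇒ L₀ = lclm(L_f,L_g) in ℚ(x)⟨Dx⟩.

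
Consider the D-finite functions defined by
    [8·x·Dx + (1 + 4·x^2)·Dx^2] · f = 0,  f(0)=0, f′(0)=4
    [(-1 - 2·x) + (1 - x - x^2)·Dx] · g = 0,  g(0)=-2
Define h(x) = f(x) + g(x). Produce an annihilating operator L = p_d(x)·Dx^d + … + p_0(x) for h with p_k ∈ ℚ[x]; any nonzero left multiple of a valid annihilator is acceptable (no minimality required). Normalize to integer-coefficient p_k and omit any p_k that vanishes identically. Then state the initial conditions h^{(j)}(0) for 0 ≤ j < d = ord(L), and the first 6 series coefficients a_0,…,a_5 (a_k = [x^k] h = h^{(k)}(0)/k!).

f: a_k = 0, 4, 0, -16/3, 0, 64/5, …
g: a_k = -2, -2, -4, -6, -10, -16, …
h₀=f+g: left-lcm gives L₀, ord ≤ 3.
L = (16 - 64·x - 400·x^2 - 576·x^3 - 696·x^4 - 96·x^6)·Dx + (-13 - 24·x - 22·x^2 - 204·x^3 - 548·x^4 - 488·x^5 - 48·x^6 - 96·x^7)·Dx^2 + (2 + 5·x + 14·x^2 - 2·x^3 + 13·x^4 - 92·x^5 - 48·x^6 - 16·x^7 - 16·x^8)·Dx^3  (order 3).
h: a_k = -2, 2, -4, -34/3, -10, -16/5, …
ICs: h(0) = -2, h′(0) = 2, h′′(0) = -8.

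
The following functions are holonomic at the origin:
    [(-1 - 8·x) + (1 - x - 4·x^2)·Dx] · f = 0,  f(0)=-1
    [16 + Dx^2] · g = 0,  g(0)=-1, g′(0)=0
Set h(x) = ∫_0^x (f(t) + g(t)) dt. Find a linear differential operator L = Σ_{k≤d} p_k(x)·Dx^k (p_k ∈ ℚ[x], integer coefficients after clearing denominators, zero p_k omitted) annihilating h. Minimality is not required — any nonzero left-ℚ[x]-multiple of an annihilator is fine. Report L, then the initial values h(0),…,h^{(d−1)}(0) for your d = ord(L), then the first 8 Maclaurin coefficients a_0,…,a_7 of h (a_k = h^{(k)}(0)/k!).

f: a_k = -1, -1, -5, -9, -29, -65, -181, -441, …
g: a_k = -1, 0, 8, 0, -32/3, 0, 256/45, 0, …
f+g: L₀ = lclm(L_f,L_g), ord ≤ 1+2.
Integrate: L := L₀·Dx.
L = (560 + 4608·x + 1664·x^2 + 6144·x^3 + 10240·x^4 + 16384·x^5)·Dx + (-208 + 272·x + 896·x^2 - 1408·x^3 - 1536·x^4 + 6144·x^5 + 8192·x^6)·Dx^2 + (35 + 288·x + 104·x^2 + 384·x^3 + 640·x^4 + 1024·x^5)·Dx^3 + (-13 + 17·x + 56·x^2 - 88·x^3 - 96·x^4 + 384·x^5 + 512·x^6)·Dx^4  (order 4).
h: a_k = 0, -2, -1/2, 1, -9/4, -119/15, -65/6, -1127/45, …
ICs: h(0) = 0, h′(0) = -2, h′′(0) = -1, h′′′(0) = 6.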